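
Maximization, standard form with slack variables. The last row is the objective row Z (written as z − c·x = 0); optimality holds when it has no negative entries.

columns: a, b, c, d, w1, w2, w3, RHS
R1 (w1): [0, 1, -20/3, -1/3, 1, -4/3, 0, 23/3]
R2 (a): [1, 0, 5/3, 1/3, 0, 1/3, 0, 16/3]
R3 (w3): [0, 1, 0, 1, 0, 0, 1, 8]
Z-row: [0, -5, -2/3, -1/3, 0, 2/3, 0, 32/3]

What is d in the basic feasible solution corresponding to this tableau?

0

d is not in the basis, so in the current basic feasible solution d = 0.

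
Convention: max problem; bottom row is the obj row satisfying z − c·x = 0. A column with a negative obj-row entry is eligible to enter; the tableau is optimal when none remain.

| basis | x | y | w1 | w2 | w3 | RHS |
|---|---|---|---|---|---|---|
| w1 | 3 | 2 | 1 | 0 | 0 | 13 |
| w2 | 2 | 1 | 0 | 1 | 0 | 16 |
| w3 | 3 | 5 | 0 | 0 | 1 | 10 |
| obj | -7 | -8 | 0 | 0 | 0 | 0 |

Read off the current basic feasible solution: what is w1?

13

w1 is basic (row 1); its value is the RHS of that row, 13.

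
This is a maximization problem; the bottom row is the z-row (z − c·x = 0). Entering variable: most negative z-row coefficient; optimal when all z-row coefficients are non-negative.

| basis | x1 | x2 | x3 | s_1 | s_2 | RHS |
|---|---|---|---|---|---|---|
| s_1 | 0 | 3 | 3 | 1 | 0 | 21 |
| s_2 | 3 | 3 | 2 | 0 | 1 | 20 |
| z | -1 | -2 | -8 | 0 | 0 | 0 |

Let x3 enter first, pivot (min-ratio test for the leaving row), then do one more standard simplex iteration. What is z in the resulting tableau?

58

Ratio test on column x3 — row 1: 21/3 = 7; row 2: 20/2 = 10. Minimum is 7 at row 1 (s_1 leaves); pivot element 3.
Pivot on row 1; the z-row RHS becomes 0 − (-8)·7 = 56.
Next entering variable (most negative z-row entry -1): x1.
Ratio test on column x1 — row 1: entry 0 ≤ 0; row 2: 6/3 = 2. Minimum is 2 at row 2 (s_2 leaves); pivot element 3.
After the second pivot the z-row RHS is 56 − (-1)·2 = 58.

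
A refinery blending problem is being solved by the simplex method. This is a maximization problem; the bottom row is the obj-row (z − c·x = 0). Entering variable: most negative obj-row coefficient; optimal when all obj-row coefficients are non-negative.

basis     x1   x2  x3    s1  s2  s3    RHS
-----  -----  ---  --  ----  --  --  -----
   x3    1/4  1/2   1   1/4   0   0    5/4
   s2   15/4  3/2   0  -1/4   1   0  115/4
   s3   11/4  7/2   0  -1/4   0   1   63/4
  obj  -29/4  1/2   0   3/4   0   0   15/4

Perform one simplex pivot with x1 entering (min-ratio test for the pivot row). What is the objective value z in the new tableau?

40

Ratio test on column x1 — row 1: (5/4)/(1/4) = 5; row 2: (115/4)/(15/4) = 23/3; row 3: (63/4)/(11/4) = 63/11. Minimum is 5 at row 1 (x3 leaves); pivot element 1/4.
Pivot on row 1; the obj-row RHS becomes 15/4 − (-29/4)·5 = 40.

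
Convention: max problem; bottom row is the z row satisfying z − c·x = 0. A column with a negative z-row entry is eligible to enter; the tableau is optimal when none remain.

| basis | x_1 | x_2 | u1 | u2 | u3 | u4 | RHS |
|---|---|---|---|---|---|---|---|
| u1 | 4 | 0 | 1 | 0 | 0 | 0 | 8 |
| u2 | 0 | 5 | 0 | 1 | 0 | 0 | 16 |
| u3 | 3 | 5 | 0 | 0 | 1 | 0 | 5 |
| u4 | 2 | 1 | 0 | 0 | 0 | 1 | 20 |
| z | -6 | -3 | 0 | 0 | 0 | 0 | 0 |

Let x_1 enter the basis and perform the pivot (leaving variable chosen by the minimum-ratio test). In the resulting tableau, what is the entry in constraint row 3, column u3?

1/3

Ratio test on column x_1 — row 1: 8/4 = 2; row 2: entry 0 ≤ 0; row 3: 5/3 = 5/3; row 4: 20/2 = 10. Minimum is 5/3 at row 3 (u3 leaves); pivot element 3.
Divide row 3 by 3; eliminate column x_1 from the other rows.
In the new row 3, the u3 entry is the old entry divided by the pivot: 1/3 = 1/3.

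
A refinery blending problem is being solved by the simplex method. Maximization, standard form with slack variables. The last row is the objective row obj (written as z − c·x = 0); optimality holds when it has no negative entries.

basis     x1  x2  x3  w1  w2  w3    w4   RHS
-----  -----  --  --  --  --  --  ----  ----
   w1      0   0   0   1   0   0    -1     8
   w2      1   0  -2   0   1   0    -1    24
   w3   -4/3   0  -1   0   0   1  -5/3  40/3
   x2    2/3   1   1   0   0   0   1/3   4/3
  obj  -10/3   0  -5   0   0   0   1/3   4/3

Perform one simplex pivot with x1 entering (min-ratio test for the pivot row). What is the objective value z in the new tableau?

Ratio test on column x1 — row 1: entry 0 ≤ 0; row 2: 24/1 = 24; row 3: entry -4/3 ≤ 0; row 4: (4/3)/(2/3) = 2. Minimum is 2 at row 4 (x2 leaves); pivot element 2/3.
Pivot on row 4; the obj-row RHS becomes 4/3 − (-10/3)·2 = 8.

8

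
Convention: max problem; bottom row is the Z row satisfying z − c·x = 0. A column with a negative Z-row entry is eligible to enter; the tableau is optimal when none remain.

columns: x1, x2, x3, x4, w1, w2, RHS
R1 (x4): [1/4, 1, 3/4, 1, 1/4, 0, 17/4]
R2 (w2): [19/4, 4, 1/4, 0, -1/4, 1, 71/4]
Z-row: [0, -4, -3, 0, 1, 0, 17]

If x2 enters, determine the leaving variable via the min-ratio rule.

Column x2 entries and ratios — x4: (17/4)/1 = 17/4; w2: (71/4)/4 = 71/16.
Smallest ratio is 17/4 in the row of x4, so x4 leaves.

x4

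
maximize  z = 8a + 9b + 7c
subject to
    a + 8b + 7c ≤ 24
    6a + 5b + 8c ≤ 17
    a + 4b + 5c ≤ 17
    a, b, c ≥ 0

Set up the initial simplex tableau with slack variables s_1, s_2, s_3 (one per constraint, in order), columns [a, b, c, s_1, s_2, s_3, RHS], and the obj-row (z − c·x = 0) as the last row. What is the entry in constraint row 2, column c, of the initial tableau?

Constraint 2 has coefficient 8 on c.

8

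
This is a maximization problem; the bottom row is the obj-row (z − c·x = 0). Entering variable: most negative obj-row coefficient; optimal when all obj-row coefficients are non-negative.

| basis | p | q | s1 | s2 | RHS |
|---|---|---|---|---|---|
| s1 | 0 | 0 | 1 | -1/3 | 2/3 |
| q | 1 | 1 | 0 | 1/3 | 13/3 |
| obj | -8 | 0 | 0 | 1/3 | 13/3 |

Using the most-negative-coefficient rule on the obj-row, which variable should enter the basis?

Negative obj-row entries: p: -8.
The most negative is -8 in column p, so p enters.

p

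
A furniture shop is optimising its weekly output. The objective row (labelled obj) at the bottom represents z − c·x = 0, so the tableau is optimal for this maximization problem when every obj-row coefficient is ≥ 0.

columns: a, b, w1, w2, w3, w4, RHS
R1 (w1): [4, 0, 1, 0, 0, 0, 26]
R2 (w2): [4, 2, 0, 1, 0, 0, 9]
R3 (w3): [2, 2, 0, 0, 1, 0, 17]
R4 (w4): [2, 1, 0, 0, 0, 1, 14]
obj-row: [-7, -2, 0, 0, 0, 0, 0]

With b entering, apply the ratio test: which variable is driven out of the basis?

Column b entries and ratios — w1: 0 ≤ 0, skip; w2: 9/2 = 9/2; w3: 17/2 = 17/2; w4: 14/1 = 14.
Smallest ratio is 9/2 in the row of w2, so w2 leaves.

w2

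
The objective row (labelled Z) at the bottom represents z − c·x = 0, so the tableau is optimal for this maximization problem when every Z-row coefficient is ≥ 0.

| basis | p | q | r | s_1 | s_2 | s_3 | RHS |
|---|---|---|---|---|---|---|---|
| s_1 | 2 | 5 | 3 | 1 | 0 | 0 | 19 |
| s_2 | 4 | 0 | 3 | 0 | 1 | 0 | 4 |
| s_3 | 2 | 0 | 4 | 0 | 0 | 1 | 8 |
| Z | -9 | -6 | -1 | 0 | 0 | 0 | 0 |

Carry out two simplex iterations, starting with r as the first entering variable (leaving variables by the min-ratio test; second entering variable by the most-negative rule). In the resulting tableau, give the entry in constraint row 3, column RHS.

6

Ratio test on column r — row 1: 19/3 = 19/3; row 2: 4/3 = 4/3; row 3: 8/4 = 2. Minimum is 4/3 at row 2 (s_2 leaves); pivot element 3.
Divide row 2 by 3; eliminate column r from the other rows.
Second iteration: most negative Z-row entry is -23/3 in column p, so p enters.
Ratio test on column p — row 1: entry -2 ≤ 0; row 2: (4/3)/(4/3) = 1; row 3: entry -10/3 ≤ 0. Minimum is 1 at row 2 (r leaves); pivot element 4/3.
Divide row 2 by 4/3; eliminate column p from the other rows.
After both pivots, the entry at constraint row 3, column RHS is 6.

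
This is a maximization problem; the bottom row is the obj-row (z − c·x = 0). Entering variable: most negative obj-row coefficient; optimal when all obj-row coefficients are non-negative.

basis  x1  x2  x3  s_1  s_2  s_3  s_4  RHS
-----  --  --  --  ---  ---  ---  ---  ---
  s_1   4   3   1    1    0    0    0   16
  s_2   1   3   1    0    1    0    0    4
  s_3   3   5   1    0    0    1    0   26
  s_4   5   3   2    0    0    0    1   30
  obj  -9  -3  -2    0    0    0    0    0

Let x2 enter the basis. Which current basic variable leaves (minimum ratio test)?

s_2

Column x2 entries and ratios — s_1: 16/3 = 16/3; s_2: 4/3 = 4/3; s_3: 26/5 = 26/5; s_4: 30/3 = 10.
Smallest ratio is 4/3 in the row of s_2, so s_2 leaves.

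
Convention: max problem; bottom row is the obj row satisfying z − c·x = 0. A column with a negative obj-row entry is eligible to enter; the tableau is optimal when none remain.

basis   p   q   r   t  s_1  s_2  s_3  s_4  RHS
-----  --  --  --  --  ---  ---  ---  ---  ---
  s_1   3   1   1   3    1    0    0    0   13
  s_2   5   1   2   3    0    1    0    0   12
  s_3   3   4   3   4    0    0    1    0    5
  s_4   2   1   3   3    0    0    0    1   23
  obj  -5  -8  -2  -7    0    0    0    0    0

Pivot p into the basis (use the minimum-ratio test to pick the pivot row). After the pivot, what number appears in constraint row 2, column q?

Ratio test on column p — row 1: 13/3 = 13/3; row 2: 12/5 = 12/5; row 3: 5/3 = 5/3; row 4: 23/2 = 23/2. Minimum is 5/3 at row 3 (s_3 leaves); pivot element 3.
Divide row 3 by 3; eliminate column p from the other rows.
Row 2 update in column q: 1 − 5·(4/3) = -17/3.

-17/3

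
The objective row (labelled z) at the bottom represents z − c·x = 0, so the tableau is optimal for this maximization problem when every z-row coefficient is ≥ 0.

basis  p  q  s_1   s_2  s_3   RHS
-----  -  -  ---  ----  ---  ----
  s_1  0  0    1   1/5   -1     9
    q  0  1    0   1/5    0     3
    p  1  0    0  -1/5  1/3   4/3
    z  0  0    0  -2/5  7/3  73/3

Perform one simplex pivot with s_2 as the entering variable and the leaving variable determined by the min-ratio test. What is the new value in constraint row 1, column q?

-1

Ratio test on column s_2 — row 1: 9/(1/5) = 45; row 2: 3/(1/5) = 15; row 3: entry -1/5 ≤ 0. Minimum is 15 at row 2 (q leaves); pivot element 1/5.
Divide row 2 by 1/5; eliminate column s_2 from the other rows.
Row 1 update in column q: 0 − (1/5)·5 = -1.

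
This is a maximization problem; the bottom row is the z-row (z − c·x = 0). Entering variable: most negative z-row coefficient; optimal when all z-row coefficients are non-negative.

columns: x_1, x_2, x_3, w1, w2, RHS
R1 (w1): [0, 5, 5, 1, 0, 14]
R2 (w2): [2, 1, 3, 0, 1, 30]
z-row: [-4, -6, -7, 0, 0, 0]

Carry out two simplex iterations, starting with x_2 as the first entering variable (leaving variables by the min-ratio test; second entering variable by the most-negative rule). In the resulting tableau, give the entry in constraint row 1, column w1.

Ratio test on column x_2 — row 1: 14/5 = 14/5; row 2: 30/1 = 30. Minimum is 14/5 at row 1 (w1 leaves); pivot element 5.
Divide row 1 by 5; eliminate column x_2 from the other rows.
Second iteration: most negative z-row entry is -4 in column x_1, so x_1 enters.
Ratio test on column x_1 — row 1: entry 0 ≤ 0; row 2: (136/5)/2 = 68/5. Minimum is 68/5 at row 2 (w2 leaves); pivot element 2.
Divide row 2 by 2; eliminate column x_1 from the other rows.
After both pivots, the entry at constraint row 1, column w1 is 1/5.

1/5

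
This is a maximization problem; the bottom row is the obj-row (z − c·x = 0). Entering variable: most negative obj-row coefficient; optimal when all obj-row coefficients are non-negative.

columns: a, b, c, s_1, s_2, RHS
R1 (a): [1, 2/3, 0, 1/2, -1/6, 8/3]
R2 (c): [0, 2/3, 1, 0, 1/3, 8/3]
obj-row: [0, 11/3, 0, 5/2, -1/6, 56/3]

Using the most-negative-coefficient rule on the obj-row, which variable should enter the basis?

Negative obj-row entries: s_2: -1/6.
The most negative is -1/6 in column s_2, so s_2 enters.

s_2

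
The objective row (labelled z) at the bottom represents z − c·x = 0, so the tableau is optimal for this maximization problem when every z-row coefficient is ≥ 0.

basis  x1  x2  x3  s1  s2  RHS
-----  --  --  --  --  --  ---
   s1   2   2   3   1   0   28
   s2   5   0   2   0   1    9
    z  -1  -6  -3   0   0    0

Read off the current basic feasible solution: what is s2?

9

s2 is basic (row 2); its value is the RHS of that row, 9.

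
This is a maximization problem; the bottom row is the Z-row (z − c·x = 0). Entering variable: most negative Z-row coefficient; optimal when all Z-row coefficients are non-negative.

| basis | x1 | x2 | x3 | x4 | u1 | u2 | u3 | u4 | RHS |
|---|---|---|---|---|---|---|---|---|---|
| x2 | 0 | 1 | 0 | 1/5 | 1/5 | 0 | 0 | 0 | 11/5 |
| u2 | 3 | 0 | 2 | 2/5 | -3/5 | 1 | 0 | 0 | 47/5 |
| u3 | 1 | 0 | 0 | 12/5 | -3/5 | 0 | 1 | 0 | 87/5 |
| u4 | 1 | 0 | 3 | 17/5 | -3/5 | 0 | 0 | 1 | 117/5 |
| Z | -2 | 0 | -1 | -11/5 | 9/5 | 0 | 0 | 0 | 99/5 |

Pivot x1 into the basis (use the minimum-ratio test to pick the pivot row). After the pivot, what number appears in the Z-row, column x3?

Ratio test on column x1 — row 1: entry 0 ≤ 0; row 2: (47/5)/3 = 47/15; row 3: (87/5)/1 = 87/5; row 4: (117/5)/1 = 117/5. Minimum is 47/15 at row 2 (u2 leaves); pivot element 3.
Divide row 2 by 3; eliminate column x1 from the other rows.
Z-row update in column x3: -1 − (-2)·(2/3) = 1/3.

1/3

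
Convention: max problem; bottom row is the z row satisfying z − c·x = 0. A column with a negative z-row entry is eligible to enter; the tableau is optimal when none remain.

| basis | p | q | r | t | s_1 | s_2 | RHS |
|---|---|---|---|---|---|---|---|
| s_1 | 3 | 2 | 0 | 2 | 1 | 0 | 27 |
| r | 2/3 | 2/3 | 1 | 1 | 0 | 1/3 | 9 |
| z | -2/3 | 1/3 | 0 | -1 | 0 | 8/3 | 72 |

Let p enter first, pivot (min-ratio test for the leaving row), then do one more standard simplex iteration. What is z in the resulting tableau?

Ratio test on column p — row 1: 27/3 = 9; row 2: 9/(2/3) = 27/2. Minimum is 9 at row 1 (s_1 leaves); pivot element 3.
Pivot on row 1; the z-row RHS becomes 72 − (-2/3)·9 = 78.
Next entering variable (most negative z-row entry -5/9): t.
Ratio test on column t — row 1: 9/(2/3) = 27/2; row 2: 3/(5/9) = 27/5. Minimum is 27/5 at row 2 (r leaves); pivot element 5/9.
After the second pivot the z-row RHS is 78 − (-5/9)·(27/5) = 81.

81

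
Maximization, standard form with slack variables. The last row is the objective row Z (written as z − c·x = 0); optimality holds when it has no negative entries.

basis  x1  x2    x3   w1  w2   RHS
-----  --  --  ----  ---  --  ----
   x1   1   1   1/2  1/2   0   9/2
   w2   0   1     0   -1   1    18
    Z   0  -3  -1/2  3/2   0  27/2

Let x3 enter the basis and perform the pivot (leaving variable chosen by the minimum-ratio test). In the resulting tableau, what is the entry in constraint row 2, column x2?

Ratio test on column x3 — row 1: (9/2)/(1/2) = 9; row 2: entry 0 ≤ 0. Minimum is 9 at row 1 (x1 leaves); pivot element 1/2.
Divide row 1 by 1/2; eliminate column x3 from the other rows.
Row 2 update in column x2: 1 − 0·2 = 1.

1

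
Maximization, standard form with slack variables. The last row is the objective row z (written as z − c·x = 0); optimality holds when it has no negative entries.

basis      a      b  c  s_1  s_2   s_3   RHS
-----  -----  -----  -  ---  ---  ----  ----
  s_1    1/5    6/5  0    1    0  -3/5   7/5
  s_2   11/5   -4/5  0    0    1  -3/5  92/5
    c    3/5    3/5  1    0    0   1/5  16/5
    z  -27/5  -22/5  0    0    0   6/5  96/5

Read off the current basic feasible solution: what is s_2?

92/5

s_2 is basic (row 2); its value is the RHS of that row, 92/5.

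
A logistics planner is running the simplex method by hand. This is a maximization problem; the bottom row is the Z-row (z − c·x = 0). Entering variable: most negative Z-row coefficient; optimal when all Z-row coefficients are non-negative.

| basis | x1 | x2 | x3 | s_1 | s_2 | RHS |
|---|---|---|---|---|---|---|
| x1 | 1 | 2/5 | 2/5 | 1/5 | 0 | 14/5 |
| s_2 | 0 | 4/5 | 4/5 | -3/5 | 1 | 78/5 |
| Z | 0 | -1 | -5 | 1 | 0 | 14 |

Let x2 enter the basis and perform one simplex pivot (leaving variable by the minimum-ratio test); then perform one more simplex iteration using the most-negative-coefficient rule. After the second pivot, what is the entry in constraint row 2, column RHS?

Ratio test on column x2 — row 1: (14/5)/(2/5) = 7; row 2: (78/5)/(4/5) = 39/2. Minimum is 7 at row 1 (x1 leaves); pivot element 2/5.
Divide row 1 by 2/5; eliminate column x2 from the other rows.
Second iteration: most negative Z-row entry is -4 in column x3, so x3 enters.
Ratio test on column x3 — row 1: 7/1 = 7; row 2: entry 0 ≤ 0. Minimum is 7 at row 1 (x2 leaves); pivot element 1.
Divide row 1 by 1; eliminate column x3 from the other rows.
After both pivots, the entry at constraint row 2, column RHS is 10.

10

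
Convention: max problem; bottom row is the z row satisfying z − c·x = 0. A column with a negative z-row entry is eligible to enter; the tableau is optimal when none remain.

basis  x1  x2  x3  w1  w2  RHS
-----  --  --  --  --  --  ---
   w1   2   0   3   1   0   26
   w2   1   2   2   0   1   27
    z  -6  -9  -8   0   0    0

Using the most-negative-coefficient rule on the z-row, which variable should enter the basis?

x2

Negative z-row entries: x1: -6, x2: -9, x3: -8.
The most negative is -9 in column x2, so x2 enters.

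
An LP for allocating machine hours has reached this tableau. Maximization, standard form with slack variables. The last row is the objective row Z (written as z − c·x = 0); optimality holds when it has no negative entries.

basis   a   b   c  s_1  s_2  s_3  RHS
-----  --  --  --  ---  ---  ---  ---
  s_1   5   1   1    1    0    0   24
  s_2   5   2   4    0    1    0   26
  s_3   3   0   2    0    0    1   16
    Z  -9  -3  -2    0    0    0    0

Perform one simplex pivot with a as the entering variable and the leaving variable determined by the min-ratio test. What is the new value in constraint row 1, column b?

Ratio test on column a — row 1: 24/5 = 24/5; row 2: 26/5 = 26/5; row 3: 16/3 = 16/3. Minimum is 24/5 at row 1 (s_1 leaves); pivot element 5.
Divide row 1 by 5; eliminate column a from the other rows.
In the new row 1, the b entry is the old entry divided by the pivot: 1/5 = 1/5.

1/5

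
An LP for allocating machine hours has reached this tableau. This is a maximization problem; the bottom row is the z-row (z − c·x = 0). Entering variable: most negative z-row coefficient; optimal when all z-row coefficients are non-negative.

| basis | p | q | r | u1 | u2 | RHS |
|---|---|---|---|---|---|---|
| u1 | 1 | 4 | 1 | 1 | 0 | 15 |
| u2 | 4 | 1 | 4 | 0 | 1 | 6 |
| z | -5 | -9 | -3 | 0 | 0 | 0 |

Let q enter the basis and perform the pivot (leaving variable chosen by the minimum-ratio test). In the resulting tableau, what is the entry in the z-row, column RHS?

Ratio test on column q — row 1: 15/4 = 15/4; row 2: 6/1 = 6. Minimum is 15/4 at row 1 (u1 leaves); pivot element 4.
Divide row 1 by 4; eliminate column q from the other rows.
z-row update in column RHS: 0 − (-9)·(15/4) = 135/4.

135/4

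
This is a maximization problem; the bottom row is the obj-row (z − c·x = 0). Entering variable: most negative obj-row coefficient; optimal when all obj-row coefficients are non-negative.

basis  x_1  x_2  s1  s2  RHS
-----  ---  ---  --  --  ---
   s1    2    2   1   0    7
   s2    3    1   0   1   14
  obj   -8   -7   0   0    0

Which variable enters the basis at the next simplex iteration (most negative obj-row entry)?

x_1

Negative obj-row entries: x_1: -8, x_2: -7.
The most negative is -8 in column x_1, so x_1 enters.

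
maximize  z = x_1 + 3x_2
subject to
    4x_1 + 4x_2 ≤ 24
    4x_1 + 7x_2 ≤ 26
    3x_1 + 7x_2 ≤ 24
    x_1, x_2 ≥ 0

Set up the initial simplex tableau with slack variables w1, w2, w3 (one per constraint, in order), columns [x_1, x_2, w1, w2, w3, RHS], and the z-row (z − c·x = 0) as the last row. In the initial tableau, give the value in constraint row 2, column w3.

Slack w3 belongs to constraint 3; its column is the unit vector e_3, so the entry in row 2 is 0.

0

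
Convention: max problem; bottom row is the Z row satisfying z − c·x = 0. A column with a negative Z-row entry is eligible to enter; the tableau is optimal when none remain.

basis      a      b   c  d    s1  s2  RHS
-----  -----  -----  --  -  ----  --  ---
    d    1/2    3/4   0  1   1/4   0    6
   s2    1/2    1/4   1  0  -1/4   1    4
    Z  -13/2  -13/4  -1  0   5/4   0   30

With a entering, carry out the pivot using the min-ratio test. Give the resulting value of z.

Ratio test on column a — row 1: 6/(1/2) = 12; row 2: 4/(1/2) = 8. Minimum is 8 at row 2 (s2 leaves); pivot element 1/2.
Pivot on row 2; the Z-row RHS becomes 30 − (-13/2)·8 = 82.

82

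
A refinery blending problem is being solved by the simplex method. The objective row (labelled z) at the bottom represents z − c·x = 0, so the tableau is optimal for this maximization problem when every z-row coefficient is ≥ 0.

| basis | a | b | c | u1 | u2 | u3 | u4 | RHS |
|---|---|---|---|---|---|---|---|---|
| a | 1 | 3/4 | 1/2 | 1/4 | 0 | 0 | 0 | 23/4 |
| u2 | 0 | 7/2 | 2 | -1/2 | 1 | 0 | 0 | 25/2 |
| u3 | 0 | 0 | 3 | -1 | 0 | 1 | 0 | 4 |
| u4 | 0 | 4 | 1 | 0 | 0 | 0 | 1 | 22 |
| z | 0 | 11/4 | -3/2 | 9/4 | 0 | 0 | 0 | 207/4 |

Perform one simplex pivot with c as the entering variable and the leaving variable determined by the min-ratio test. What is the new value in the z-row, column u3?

Ratio test on column c — row 1: (23/4)/(1/2) = 23/2; row 2: (25/2)/2 = 25/4; row 3: 4/3 = 4/3; row 4: 22/1 = 22. Minimum is 4/3 at row 3 (u3 leaves); pivot element 3.
Divide row 3 by 3; eliminate column c from the other rows.
z-row update in column u3: 0 − (-3/2)·(1/3) = 1/2.

1/2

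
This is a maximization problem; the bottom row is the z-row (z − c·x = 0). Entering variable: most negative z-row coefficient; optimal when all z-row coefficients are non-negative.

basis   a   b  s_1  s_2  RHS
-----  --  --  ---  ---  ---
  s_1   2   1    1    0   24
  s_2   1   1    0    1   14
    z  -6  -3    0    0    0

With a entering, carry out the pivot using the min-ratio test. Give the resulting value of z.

Ratio test on column a — row 1: 24/2 = 12; row 2: 14/1 = 14. Minimum is 12 at row 1 (s_1 leaves); pivot element 2.
Pivot on row 1; the z-row RHS becomes 0 − (-6)·12 = 72.

72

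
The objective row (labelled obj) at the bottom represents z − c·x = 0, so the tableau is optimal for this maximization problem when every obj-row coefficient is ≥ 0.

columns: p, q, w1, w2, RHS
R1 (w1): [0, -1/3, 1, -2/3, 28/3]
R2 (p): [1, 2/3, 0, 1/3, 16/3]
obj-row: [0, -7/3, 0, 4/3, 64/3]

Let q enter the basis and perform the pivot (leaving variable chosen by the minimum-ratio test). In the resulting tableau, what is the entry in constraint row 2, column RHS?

8

Ratio test on column q — row 1: entry -1/3 ≤ 0; row 2: (16/3)/(2/3) = 8. Minimum is 8 at row 2 (p leaves); pivot element 2/3.
Divide row 2 by 2/3; eliminate column q from the other rows.
In the new row 2, the RHS entry is the old entry divided by the pivot: (16/3)/(2/3) = 8.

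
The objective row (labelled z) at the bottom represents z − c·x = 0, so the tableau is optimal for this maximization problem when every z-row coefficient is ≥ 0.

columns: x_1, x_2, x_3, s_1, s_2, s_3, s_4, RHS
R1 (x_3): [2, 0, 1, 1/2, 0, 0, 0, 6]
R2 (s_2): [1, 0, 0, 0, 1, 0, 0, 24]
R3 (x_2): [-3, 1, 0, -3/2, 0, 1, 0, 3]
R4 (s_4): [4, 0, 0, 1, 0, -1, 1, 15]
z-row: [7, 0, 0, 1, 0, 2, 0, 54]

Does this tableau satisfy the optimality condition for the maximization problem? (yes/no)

Every z-row coefficient is ≥ 0, so the tableau is optimal.

yes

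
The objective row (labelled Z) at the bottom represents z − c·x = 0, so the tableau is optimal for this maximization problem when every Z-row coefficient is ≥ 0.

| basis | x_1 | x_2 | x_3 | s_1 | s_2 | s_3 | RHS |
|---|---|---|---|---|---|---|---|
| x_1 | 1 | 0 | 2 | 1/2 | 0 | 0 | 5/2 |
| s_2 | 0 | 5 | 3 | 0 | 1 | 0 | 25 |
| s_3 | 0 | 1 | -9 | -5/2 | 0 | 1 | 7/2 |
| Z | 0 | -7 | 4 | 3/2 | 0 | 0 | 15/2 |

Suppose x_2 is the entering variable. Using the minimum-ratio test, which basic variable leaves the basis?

Column x_2 entries and ratios — x_1: 0 ≤ 0, skip; s_2: 25/5 = 5; s_3: (7/2)/1 = 7/2.
Smallest ratio is 7/2 in the row of s_3, so s_3 leaves.

s_3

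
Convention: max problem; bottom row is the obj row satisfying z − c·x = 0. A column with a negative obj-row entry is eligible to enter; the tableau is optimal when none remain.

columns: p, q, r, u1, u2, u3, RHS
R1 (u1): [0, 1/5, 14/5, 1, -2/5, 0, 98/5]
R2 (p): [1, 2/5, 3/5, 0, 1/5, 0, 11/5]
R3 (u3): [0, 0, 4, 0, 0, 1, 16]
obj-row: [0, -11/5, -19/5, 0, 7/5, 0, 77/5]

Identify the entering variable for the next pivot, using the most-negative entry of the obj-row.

r

Negative obj-row entries: q: -11/5, r: -19/5.
The most negative is -19/5 in column r, so r enters.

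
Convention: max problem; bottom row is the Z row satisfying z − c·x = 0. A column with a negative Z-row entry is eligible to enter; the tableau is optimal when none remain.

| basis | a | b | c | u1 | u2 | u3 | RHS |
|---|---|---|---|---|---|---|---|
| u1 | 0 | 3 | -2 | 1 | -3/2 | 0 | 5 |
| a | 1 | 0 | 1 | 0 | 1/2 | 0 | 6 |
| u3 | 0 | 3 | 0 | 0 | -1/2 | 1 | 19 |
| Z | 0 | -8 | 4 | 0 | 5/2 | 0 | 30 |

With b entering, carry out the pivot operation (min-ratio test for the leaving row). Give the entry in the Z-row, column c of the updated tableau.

-4/3

Ratio test on column b — row 1: 5/3 = 5/3; row 2: entry 0 ≤ 0; row 3: 19/3 = 19/3. Minimum is 5/3 at row 1 (u1 leaves); pivot element 3.
Divide row 1 by 3; eliminate column b from the other rows.
Z-row update in column c: 4 − (-8)·(-2/3) = -4/3.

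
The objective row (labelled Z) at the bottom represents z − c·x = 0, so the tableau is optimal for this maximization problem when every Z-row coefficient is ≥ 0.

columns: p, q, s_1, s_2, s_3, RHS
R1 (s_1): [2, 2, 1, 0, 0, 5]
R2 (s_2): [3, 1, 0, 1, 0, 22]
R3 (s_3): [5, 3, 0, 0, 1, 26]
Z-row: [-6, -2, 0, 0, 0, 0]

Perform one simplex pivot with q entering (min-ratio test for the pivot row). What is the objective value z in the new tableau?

Ratio test on column q — row 1: 5/2 = 5/2; row 2: 22/1 = 22; row 3: 26/3 = 26/3. Minimum is 5/2 at row 1 (s_1 leaves); pivot element 2.
Pivot on row 1; the Z-row RHS becomes 0 − (-2)·(5/2) = 5.

5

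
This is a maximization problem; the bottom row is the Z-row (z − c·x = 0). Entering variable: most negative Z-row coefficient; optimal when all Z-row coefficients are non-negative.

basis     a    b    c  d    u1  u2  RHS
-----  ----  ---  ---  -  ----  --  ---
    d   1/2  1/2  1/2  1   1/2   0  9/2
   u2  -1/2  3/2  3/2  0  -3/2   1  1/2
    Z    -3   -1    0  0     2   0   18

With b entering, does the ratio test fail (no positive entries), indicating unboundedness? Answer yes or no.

no

Column b has positive entries in row(s) 1, 2, so the ratio test bounds it — not unbounded.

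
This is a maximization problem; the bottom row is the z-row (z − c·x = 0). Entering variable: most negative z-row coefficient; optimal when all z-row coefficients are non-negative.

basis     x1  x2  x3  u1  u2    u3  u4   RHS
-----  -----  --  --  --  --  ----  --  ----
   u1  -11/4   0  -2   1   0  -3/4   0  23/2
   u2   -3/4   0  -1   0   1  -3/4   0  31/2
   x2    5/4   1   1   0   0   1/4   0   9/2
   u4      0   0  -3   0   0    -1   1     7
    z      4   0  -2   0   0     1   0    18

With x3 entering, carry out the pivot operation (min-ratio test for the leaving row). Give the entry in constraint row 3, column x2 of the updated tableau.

Ratio test on column x3 — row 1: entry -2 ≤ 0; row 2: entry -1 ≤ 0; row 3: (9/2)/1 = 9/2; row 4: entry -3 ≤ 0. Minimum is 9/2 at row 3 (x2 leaves); pivot element 1.
Divide row 3 by 1; eliminate column x3 from the other rows.
In the new row 3, the x2 entry is the old entry divided by the pivot: 1/1 = 1.

1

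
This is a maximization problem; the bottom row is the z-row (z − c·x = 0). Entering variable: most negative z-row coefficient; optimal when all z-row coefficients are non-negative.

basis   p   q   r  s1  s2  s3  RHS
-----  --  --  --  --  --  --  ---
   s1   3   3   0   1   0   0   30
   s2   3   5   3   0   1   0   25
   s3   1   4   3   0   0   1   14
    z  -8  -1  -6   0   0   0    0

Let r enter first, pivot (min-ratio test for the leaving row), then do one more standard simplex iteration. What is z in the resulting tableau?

Ratio test on column r — row 1: entry 0 ≤ 0; row 2: 25/3 = 25/3; row 3: 14/3 = 14/3. Minimum is 14/3 at row 3 (s3 leaves); pivot element 3.
Pivot on row 3; the z-row RHS becomes 0 − (-6)·(14/3) = 28.
Next entering variable (most negative z-row entry -6): p.
Ratio test on column p — row 1: 30/3 = 10; row 2: 11/2 = 11/2; row 3: (14/3)/(1/3) = 14. Minimum is 11/2 at row 2 (s2 leaves); pivot element 2.
After the second pivot the z-row RHS is 28 − (-6)·(11/2) = 61.

61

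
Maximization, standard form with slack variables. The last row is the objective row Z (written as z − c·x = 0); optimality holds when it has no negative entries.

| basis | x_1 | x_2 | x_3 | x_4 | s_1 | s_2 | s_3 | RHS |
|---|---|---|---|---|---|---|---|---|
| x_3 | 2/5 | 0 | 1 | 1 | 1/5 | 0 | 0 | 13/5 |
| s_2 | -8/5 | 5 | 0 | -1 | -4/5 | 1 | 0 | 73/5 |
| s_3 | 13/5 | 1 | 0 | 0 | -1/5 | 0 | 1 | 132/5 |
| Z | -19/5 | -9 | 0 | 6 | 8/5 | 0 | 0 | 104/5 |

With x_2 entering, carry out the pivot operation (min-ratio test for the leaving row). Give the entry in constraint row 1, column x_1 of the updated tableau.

2/5

Ratio test on column x_2 — row 1: entry 0 ≤ 0; row 2: (73/5)/5 = 73/25; row 3: (132/5)/1 = 132/5. Minimum is 73/25 at row 2 (s_2 leaves); pivot element 5.
Divide row 2 by 5; eliminate column x_2 from the other rows.
Row 1 update in column x_1: 2/5 − 0·(-8/25) = 2/5.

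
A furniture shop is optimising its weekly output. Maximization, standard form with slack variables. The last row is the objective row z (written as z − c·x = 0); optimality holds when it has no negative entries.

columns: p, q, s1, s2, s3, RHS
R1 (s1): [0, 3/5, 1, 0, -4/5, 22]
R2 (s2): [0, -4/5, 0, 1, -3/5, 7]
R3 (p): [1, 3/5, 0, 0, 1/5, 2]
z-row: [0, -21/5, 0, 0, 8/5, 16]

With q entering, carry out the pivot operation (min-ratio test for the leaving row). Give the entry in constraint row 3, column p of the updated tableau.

Ratio test on column q — row 1: 22/(3/5) = 110/3; row 2: entry -4/5 ≤ 0; row 3: 2/(3/5) = 10/3. Minimum is 10/3 at row 3 (p leaves); pivot element 3/5.
Divide row 3 by 3/5; eliminate column q from the other rows.
In the new row 3, the p entry is the old entry divided by the pivot: 1/(3/5) = 5/3.

5/3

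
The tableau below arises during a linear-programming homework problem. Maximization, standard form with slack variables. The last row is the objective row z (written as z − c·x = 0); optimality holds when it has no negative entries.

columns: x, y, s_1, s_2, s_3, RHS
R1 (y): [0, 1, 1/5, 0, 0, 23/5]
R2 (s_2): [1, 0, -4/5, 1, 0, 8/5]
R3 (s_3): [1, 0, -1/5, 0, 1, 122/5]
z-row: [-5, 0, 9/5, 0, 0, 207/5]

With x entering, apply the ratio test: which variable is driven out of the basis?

Column x entries and ratios — y: 0 ≤ 0, skip; s_2: (8/5)/1 = 8/5; s_3: (122/5)/1 = 122/5.
Smallest ratio is 8/5 in the row of s_2, so s_2 leaves.

s_2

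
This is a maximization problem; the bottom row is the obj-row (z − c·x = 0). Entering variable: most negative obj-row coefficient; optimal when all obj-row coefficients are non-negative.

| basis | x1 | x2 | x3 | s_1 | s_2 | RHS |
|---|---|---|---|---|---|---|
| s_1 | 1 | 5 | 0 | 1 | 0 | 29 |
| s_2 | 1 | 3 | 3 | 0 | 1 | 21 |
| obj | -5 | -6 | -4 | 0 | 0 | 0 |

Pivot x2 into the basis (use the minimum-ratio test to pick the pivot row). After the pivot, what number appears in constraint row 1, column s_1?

Ratio test on column x2 — row 1: 29/5 = 29/5; row 2: 21/3 = 7. Minimum is 29/5 at row 1 (s_1 leaves); pivot element 5.
Divide row 1 by 5; eliminate column x2 from the other rows.
In the new row 1, the s_1 entry is the old entry divided by the pivot: 1/5 = 1/5.

1/5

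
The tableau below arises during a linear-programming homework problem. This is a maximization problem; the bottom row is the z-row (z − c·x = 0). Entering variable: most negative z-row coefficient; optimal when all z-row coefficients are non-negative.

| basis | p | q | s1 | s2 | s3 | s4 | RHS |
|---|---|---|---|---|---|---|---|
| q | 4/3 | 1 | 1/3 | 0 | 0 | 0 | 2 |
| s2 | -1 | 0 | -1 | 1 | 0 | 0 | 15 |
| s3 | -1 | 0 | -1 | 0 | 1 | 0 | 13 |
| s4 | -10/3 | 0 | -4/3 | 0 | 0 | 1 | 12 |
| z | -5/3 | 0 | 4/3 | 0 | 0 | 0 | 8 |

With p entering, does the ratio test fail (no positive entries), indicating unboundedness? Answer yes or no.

Column p has positive entries in row(s) 1, so the ratio test bounds it — not unbounded.

no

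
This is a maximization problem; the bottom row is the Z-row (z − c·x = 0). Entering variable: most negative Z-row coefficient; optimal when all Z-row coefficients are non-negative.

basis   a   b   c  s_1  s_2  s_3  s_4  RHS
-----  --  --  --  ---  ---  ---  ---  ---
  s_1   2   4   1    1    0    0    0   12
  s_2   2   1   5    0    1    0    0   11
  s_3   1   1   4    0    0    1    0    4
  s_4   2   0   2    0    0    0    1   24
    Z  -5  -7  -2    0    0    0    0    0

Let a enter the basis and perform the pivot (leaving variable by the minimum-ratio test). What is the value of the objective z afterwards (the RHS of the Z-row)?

Ratio test on column a — row 1: 12/2 = 6; row 2: 11/2 = 11/2; row 3: 4/1 = 4; row 4: 24/2 = 12. Minimum is 4 at row 3 (s_3 leaves); pivot element 1.
Pivot on row 3; the Z-row RHS becomes 0 − (-5)·4 = 20.

20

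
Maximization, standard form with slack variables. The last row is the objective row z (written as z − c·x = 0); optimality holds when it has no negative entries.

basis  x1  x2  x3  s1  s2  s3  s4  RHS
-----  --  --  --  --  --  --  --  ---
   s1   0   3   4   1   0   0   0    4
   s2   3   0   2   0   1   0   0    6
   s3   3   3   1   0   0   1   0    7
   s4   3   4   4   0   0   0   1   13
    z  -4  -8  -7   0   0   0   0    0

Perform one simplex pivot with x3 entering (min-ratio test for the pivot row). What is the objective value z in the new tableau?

Ratio test on column x3 — row 1: 4/4 = 1; row 2: 6/2 = 3; row 3: 7/1 = 7; row 4: 13/4 = 13/4. Minimum is 1 at row 1 (s1 leaves); pivot element 4.
Pivot on row 1; the z-row RHS becomes 0 − (-7)·1 = 7.

7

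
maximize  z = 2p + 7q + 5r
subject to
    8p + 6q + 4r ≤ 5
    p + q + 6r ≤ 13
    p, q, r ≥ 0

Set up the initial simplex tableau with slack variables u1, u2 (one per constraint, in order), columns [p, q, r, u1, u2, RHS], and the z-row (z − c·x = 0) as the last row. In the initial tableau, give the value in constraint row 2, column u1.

0

Slack u1 belongs to constraint 1; its column is the unit vector e_1, so the entry in row 2 is 0.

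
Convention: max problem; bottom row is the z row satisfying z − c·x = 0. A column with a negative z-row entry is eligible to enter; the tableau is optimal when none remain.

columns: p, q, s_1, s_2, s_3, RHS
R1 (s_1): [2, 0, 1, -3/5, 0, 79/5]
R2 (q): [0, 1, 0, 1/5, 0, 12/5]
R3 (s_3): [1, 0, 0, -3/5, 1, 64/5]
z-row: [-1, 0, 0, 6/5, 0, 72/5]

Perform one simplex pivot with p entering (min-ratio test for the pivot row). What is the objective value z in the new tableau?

Ratio test on column p — row 1: (79/5)/2 = 79/10; row 2: entry 0 ≤ 0; row 3: (64/5)/1 = 64/5. Minimum is 79/10 at row 1 (s_1 leaves); pivot element 2.
Pivot on row 1; the z-row RHS becomes 72/5 − (-1)·(79/10) = 223/10.

223/10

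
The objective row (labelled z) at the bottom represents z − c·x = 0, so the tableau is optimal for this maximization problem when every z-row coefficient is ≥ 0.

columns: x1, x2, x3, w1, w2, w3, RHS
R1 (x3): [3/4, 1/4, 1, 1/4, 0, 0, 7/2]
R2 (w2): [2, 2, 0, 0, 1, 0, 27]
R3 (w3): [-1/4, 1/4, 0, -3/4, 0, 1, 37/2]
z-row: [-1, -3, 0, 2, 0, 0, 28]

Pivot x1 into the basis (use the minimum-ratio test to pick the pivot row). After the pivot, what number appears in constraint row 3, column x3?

1/3

Ratio test on column x1 — row 1: (7/2)/(3/4) = 14/3; row 2: 27/2 = 27/2; row 3: entry -1/4 ≤ 0. Minimum is 14/3 at row 1 (x3 leaves); pivot element 3/4.
Divide row 1 by 3/4; eliminate column x1 from the other rows.
Row 3 update in column x3: 0 − (-1/4)·(4/3) = 1/3.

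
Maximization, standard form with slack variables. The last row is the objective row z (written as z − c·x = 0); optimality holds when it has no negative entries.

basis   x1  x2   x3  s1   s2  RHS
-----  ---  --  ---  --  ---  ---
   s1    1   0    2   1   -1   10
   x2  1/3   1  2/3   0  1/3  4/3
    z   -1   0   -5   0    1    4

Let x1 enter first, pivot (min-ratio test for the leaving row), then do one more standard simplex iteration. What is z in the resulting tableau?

14

Ratio test on column x1 — row 1: 10/1 = 10; row 2: (4/3)/(1/3) = 4. Minimum is 4 at row 2 (x2 leaves); pivot element 1/3.
Pivot on row 2; the z-row RHS becomes 4 − (-1)·4 = 8.
Next entering variable (most negative z-row entry -3): x3.
Ratio test on column x3 — row 1: entry 0 ≤ 0; row 2: 4/2 = 2. Minimum is 2 at row 2 (x1 leaves); pivot element 2.
After the second pivot the z-row RHS is 8 − (-3)·2 = 14.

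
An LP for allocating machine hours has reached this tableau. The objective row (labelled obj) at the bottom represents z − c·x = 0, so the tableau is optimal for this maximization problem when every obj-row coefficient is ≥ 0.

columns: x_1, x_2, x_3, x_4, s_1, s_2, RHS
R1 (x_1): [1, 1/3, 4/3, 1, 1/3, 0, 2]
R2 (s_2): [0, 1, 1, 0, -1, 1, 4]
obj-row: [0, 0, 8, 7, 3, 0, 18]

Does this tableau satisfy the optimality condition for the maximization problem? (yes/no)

Every obj-row coefficient is ≥ 0, so the tableau is optimal.

yes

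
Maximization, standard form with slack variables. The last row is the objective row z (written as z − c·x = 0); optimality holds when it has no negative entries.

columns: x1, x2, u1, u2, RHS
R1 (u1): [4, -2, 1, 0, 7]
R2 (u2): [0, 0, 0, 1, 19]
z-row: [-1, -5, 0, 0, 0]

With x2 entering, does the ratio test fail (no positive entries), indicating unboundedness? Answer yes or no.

Every constraint-row entry in column x2 is ≤ 0, so increasing x2 is unbounded.

yes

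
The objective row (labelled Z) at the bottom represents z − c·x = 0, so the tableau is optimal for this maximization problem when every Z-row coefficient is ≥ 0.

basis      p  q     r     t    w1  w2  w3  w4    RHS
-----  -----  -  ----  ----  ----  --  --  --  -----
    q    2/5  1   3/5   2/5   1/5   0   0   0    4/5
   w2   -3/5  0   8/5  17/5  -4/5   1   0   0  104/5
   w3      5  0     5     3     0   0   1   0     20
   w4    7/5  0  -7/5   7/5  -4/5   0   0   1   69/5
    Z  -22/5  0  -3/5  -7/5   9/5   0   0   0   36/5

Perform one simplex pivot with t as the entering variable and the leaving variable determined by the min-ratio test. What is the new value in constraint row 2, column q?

-17/2

Ratio test on column t — row 1: (4/5)/(2/5) = 2; row 2: (104/5)/(17/5) = 104/17; row 3: 20/3 = 20/3; row 4: (69/5)/(7/5) = 69/7. Minimum is 2 at row 1 (q leaves); pivot element 2/5.
Divide row 1 by 2/5; eliminate column t from the other rows.
Row 2 update in column q: 0 − (17/5)·(5/2) = -17/2.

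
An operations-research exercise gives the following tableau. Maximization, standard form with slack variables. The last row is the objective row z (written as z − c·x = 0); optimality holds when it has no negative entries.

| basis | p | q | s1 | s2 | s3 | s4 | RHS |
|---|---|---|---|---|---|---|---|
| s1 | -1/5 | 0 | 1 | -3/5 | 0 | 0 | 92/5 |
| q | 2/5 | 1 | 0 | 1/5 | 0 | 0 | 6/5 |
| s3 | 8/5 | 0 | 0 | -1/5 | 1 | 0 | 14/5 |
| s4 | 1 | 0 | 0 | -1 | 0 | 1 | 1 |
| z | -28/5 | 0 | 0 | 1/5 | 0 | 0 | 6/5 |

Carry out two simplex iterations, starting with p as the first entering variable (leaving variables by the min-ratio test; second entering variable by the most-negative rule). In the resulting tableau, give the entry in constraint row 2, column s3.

-3/7

Ratio test on column p — row 1: entry -1/5 ≤ 0; row 2: (6/5)/(2/5) = 3; row 3: (14/5)/(8/5) = 7/4; row 4: 1/1 = 1. Minimum is 1 at row 4 (s4 leaves); pivot element 1.
Divide row 4 by 1; eliminate column p from the other rows.
Second iteration: most negative z-row entry is -27/5 in column s2, so s2 enters.
Ratio test on column s2 — row 1: entry -4/5 ≤ 0; row 2: (4/5)/(3/5) = 4/3; row 3: (6/5)/(7/5) = 6/7; row 4: entry -1 ≤ 0. Minimum is 6/7 at row 3 (s3 leaves); pivot element 7/5.
Divide row 3 by 7/5; eliminate column s2 from the other rows.
After both pivots, the entry at constraint row 2, column s3 is -3/7.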